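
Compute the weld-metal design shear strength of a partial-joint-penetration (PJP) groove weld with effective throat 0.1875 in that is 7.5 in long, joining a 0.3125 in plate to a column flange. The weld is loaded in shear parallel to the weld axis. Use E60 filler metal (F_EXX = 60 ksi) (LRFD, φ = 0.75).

Effective throat (given) t_e = 0.1875 in.
A_we = 0.1875 × 7.5 = 1.406 in².
F_nw = 0.6 F_EXX = 36 ksi.
φR_n = 0.75 × 36 × 1.406 = 37.97 kip.

φR_n ≈ 38 kip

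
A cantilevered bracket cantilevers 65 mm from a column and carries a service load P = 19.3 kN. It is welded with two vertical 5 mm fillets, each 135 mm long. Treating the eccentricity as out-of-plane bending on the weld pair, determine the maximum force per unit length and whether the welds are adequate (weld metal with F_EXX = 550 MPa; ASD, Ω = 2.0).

L_w = 2 × 135 = 270 mm; section modulus (unit throat) S = 2 × L²/6 = 6075 mm².
Direct shear f_v = P/L_w = 19.3×10³/270 = 71.48 N/mm.
Moment M = P × e = 19.3×10³ × 65 = 1254500 N·mm; bending f_b = M/S = 206.5 N/mm.
f_max = √(f_v² + f_b²) = √(71.48² + 206.5²) = 218.5 N/mm.
r_n/Ω = (1/2.0) × 0.6 × 550 × (0.707 × 5) = 583.3 N/mm → adequate.

f_max ≈ 219 N/mm; adequate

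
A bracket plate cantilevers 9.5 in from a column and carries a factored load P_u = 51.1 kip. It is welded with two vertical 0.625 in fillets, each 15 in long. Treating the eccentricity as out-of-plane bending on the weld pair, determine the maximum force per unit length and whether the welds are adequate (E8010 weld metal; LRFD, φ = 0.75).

E80XX → F_EXX = 80 ksi.
L_w = 2 × 15 = 30 in; section modulus (unit throat) S = 2 × L²/6 = 75 in².
Direct shear f_v = P/L_w = 51.1/30 = 1.703 kip/in.
Moment M = P × e = 51.1 × 9.5 = 485.45 kip·in; bending f_b = M/S = 6.473 kip/in.
f_max = √(f_v² + f_b²) = √(1.703² + 6.473²) = 6.693 kip/in.
φr_n = 0.75 × 0.6 × 80 × (0.707 × 0.625) = 15.91 kip/in → adequate.

f_max ≈ 6.69 kip/in; adequate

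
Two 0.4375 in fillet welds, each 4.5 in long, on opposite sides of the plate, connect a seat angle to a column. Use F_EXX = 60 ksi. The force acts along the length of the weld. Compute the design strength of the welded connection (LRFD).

φR_n ≈ 75.2 kip

Effective throat t_e = 0.707 × 0.4375 = 0.3093 in.
Total length L = 9 in; A_we = 0.3093 × 9 = 2.784 in².
F_nw = 0.6 F_EXX = 0.6 × 60 = 36 ksi.
φR_n = 0.75 × 36 × 2.784 = 75.16 kip.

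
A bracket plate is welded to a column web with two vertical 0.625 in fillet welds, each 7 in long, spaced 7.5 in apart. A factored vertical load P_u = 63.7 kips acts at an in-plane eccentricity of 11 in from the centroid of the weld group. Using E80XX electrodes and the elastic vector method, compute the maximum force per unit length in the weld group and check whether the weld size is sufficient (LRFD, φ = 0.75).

E80XX → F_EXX = 80 ksi.
Total weld length L_w = 14 in. Treat welds as unit-width lines.
Polar moment about centroid: J = 2[d³/12 + d(b/2)²] = 2[7³/12 + 7×3.75²] = 254 in³.
Direct shear f_v = P/L_w = 63.7 / 14 = 4.55 kip/in (vertical).
Torsion M = P·e = 63.7 × 11 = 700.7 kip·in.
Critical point at (x, y) = (3.75, 3.5) from centroid. f_tx = M·y/J = 9.654 kip/in; f_ty = M·x/J = 10.34 kip/in.
Resultant f_max = √[f_tx² + (f_v + f_ty)²] = √[9.654² + (4.55 + 10.34)²] = 17.75 kip/in.
Capacity per unit length: φr_n = 0.75 × 0.6 × 80 × (0.707 × 0.625) = 15.91 kip/in.
17.75 > 15.91 → NOT adequate.

f_max ≈ 17.7 kip/in; NOT adequate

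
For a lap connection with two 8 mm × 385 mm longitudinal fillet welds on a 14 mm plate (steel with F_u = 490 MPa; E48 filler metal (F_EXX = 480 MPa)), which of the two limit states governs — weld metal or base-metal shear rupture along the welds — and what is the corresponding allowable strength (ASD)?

R_n/Ω ≈ 627 kN (weld metal governs)

t_e = 0.707 × 8 = 5.656 mm; L = 770 mm.
Weld metal: R_n/Ω = (1/2.0) × 0.6 × 480 × 5.656 × 770 × 10⁻³ = 627.1 kN.
Base metal (shear rupture): R_n/Ω = (1/2.0) × 0.6 × 490 × 14 × 770 × 10⁻³ = 1585 kN.
Governing: weld metal.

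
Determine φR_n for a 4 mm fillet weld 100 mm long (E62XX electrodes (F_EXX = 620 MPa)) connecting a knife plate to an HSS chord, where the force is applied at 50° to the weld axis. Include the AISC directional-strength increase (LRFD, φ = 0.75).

φR_n ≈ 105 kN

t_e = 0.707 × 4 = 2.828 mm; A_we = 2.828 × 100 = 282.8 mm².
Directional factor: 1.0 + 0.5 sin^1.5(50°) = 1.335.
F_nw = 0.6 × 620 × 1.335 = 496.7 MPa.
φR_n = 0.75 × 496.7 × 282.8 × 10⁻³ = 105.4 kN.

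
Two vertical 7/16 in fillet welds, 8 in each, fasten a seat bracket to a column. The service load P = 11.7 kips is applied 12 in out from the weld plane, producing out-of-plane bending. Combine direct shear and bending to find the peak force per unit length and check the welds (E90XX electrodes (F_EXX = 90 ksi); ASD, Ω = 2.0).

f_max ≈ 6.62 kip/in; adequate

L_w = 2 × 8 = 16 in; section modulus (unit throat) S = 2 × L²/6 = 21.33 in².
Direct shear f_v = P/L_w = 11.7/16 = 0.7312 kip/in.
Moment M = P × e = 11.7 × 12 = 140.4 kip·in; bending f_b = M/S = 6.581 kip/in.
f_max = √(f_v² + f_b²) = √(0.7312² + 6.581²) = 6.622 kip/in.
r_n/Ω = (1/2.0) × 0.6 × 90 × (0.707 × 0.4375) = 8.351 kip/in → adequate.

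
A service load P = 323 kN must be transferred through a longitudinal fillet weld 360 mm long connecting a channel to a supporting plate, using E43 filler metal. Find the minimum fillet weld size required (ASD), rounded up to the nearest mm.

w = 10 mm

E43XX → F_EXX = 430 MPa.
Total weld length L = 360 mm.
Required throat t_e = P × Ω / (0.6 F_EXX × L) = 323 × 2.0 / (0.6 × 430 × 360 × 10⁻³) = 6.955 mm.
Required leg w = t_e / 0.707 = 9.838 mm → use 10 mm.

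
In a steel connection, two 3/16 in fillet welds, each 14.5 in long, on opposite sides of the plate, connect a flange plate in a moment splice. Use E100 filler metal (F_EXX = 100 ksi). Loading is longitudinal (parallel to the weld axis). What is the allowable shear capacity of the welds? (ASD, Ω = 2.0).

R_n/Ω ≈ 115 kip

Effective throat t_e = 0.707 × 0.1875 = 0.1326 in.
Total length L = 29 in; A_we = 0.1326 × 29 = 3.844 in².
F_nw = 0.6 F_EXX = 0.6 × 100 = 60 ksi.
R_n = 60 × 3.844 = 230.7 kip; R_n/Ω = 230.7/2.0 = 115.3 kip.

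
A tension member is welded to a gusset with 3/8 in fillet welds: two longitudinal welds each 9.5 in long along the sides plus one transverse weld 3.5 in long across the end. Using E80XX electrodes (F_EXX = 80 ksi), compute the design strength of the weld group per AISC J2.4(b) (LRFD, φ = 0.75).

φR_n ≈ 215 kips

t_e = 0.707 × 0.375 = 0.2651 in.
R_nwl = 0.6 × 80 × 0.2651 × 19 = 241.8 kips (longitudinal, 2 welds).
R_nwt = 0.6 × 80 × 0.2651 × 3.5 = 44.54 kips (transverse, base value).
(i) R_nwl + R_nwt = 286.3 kips; (ii) 0.85 R_nwl + 1.5 R_nwt = 272.3 kips.
R_n = max = 286.3 kips [governs: (i)]; φR_n = 214.8 kips.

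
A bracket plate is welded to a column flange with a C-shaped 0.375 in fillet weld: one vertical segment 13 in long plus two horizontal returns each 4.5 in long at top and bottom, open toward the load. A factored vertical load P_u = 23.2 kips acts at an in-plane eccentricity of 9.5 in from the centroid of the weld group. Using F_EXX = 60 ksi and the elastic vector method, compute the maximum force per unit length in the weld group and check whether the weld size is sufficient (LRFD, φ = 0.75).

Total weld length L_w = 22 in. Treat welds as unit-width lines.
Centroid: x̄ = 2×4.5×2.25 / 22 = 0.9205 in from the vertical weld.
Polar moment about centroid: J = I_x + I_y = [13³/12 + 2×4.5×6.5²] + [13×0.9205² + 2(4.5³/12 + 4.5×1.33²)] = 605.4 in³.
Direct shear f_v = P/L_w = 23.2 / 22 = 1.055 kip/in (vertical).
Torsion M = P·e = 23.2 × 9.5 = 220.4 kip·in.
Critical point at (x, y) = (3.58, 6.5) from centroid. f_tx = M·y/J = 2.366 kip/in; f_ty = M·x/J = 1.303 kip/in.
Resultant f_max = √[f_tx² + (f_v + f_ty)²] = √[2.366² + (1.055 + 1.303)²] = 3.34 kip/in.
Capacity per unit length: φr_n = 0.75 × 0.6 × 60 × (0.707 × 0.375) = 7.158 kip/in.
3.34 ≤ 7.158 → adequate.

f_max ≈ 3.34 kip/in; adequate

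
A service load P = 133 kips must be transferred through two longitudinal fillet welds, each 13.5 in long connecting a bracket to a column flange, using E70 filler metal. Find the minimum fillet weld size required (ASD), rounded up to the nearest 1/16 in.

E70XX → F_EXX = 70 ksi.
Total weld length L = 27 in.
Required throat t_e = P × Ω / (0.6 F_EXX × L) = 133 × 2.0 / (0.6 × 70 × 27) = 0.2346 in.
Required leg w = t_e / 0.707 = 0.3318 in → use 3/8 in.

w = 3/8 in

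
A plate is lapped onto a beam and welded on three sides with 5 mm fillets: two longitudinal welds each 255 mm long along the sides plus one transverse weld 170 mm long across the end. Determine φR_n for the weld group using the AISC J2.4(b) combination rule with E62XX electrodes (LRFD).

φR_n ≈ 679 kN

E62XX → F_EXX = 620 MPa.
t_e = 0.707 × 5 = 3.535 mm.
R_nwl = 0.6 × 620 × 3.535 × 510 × 10⁻³ = 670.7 kN (longitudinal, 2 welds).
R_nwt = 0.6 × 620 × 3.535 × 170 × 10⁻³ = 223.6 kN (transverse, base value).
(i) R_nwl + R_nwt = 894.2 kN; (ii) 0.85 R_nwl + 1.5 R_nwt = 905.4 kN.
R_n = max = 905.4 kN [governs: (ii)]; φR_n = 679 kN.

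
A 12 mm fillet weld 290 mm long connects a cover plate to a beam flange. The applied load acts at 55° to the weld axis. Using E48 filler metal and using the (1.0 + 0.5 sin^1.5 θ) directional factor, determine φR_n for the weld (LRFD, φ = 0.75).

E48XX → F_EXX = 480 MPa.
t_e = 0.707 × 12 = 8.484 mm; A_we = 8.484 × 290 = 2460 mm².
Directional factor: 1.0 + 0.5 sin^1.5(55°) = 1.371.
F_nw = 0.6 × 480 × 1.371 = 394.8 MPa.
φR_n = 0.75 × 394.8 × 2460 × 10⁻³ = 728.4 kN.

φR_n ≈ 728 kN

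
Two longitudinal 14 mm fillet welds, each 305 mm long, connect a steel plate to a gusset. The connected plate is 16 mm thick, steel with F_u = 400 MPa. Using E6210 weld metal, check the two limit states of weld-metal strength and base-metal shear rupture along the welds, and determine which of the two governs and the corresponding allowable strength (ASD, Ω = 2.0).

R_n/Ω ≈ 1120 kN (weld metal governs)

E62XX → F_EXX = 620 MPa.
t_e = 0.707 × 14 = 9.898 mm; L = 610 mm.
Weld metal: R_n/Ω = (1/2.0) × 0.6 × 620 × 9.898 × 610 × 10⁻³ = 1123 kN.
Base metal (shear rupture): R_n/Ω = (1/2.0) × 0.6 × 400 × 16 × 610 × 10⁻³ = 1171 kN.
Governing: weld metal.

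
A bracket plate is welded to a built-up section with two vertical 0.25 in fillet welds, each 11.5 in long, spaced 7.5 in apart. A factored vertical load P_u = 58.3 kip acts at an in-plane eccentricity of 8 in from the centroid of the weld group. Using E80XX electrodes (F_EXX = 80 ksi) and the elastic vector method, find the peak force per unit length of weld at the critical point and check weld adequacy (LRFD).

Total weld length L_w = 23 in. Treat welds as unit-width lines.
Polar moment about centroid: J = 2[d³/12 + d(b/2)²] = 2[11.5³/12 + 11.5×3.75²] = 576.9 in³.
Direct shear f_v = P/L_w = 58.3 / 23 = 2.535 kip/in (vertical).
Torsion M = P·e = 58.3 × 8 = 466.4 kip·in.
Critical point at (x, y) = (3.75, 5.75) from centroid. f_tx = M·y/J = 4.649 kip/in; f_ty = M·x/J = 3.032 kip/in.
Resultant f_max = √[f_tx² + (f_v + f_ty)²] = √[4.649² + (2.535 + 3.032)²] = 7.252 kip/in.
Capacity per unit length: φr_n = 0.75 × 0.6 × 80 × (0.707 × 0.25) = 6.363 kip/in.
7.252 > 6.363 → NOT adequate.

f_max ≈ 7.25 kip/in; NOT adequate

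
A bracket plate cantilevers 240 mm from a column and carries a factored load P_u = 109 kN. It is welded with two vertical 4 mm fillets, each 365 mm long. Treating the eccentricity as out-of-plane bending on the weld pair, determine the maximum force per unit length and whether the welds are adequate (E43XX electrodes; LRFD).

f_max ≈ 608 N/mm; NOT adequate

E43XX → F_EXX = 430 MPa.
L_w = 2 × 365 = 730 mm; section modulus (unit throat) S = 2 × L²/6 = 44410 mm².
Direct shear f_v = P/L_w = 109×10³/730 = 149.3 N/mm.
Moment M = P × e = 109×10³ × 240 = 26160000 N·mm; bending f_b = M/S = 589.1 N/mm.
f_max = √(f_v² + f_b²) = √(149.3² + 589.1²) = 607.7 N/mm.
φr_n = 0.75 × 0.6 × 430 × (0.707 × 4) = 547.2 N/mm → NOT adequate.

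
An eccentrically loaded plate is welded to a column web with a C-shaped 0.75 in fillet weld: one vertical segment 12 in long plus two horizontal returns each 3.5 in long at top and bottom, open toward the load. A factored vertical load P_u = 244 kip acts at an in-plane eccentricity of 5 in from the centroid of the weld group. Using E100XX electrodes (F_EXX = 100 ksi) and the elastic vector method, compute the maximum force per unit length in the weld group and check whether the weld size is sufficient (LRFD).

f_max ≈ 27.5 kip/in; NOT adequate

Total weld length L_w = 19 in. Treat welds as unit-width lines.
Centroid: x̄ = 2×3.5×1.75 / 19 = 0.6447 in from the vertical weld.
Polar moment about centroid: J = I_x + I_y = [12³/12 + 2×3.5×6²] + [12×0.6447² + 2(3.5³/12 + 3.5×1.105²)] = 416.7 in³.
Direct shear f_v = P/L_w = 244 / 19 = 12.84 kip/in (vertical).
Torsion M = P·e = 244 × 5 = 1220 kip·in.
Critical point at (x, y) = (2.855, 6) from centroid. f_tx = M·y/J = 17.57 kip/in; f_ty = M·x/J = 8.36 kip/in.
Resultant f_max = √[f_tx² + (f_v + f_ty)²] = √[17.57² + (12.84 + 8.36)²] = 27.53 kip/in.
Capacity per unit length: φr_n = 0.75 × 0.6 × 100 × (0.707 × 0.75) = 23.86 kip/in.
27.53 > 23.86 → NOT adequate.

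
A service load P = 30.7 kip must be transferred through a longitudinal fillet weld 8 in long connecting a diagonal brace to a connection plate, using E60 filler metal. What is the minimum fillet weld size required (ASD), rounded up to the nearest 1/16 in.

E60XX → F_EXX = 60 ksi.
Total weld length L = 8 in.
Required throat t_e = P × Ω / (0.6 F_EXX × L) = 30.7 × 2.0 / (0.6 × 60 × 8) = 0.2132 in.
Required leg w = t_e / 0.707 = 0.3015 in → use 5/16 in.

w = 5/16 in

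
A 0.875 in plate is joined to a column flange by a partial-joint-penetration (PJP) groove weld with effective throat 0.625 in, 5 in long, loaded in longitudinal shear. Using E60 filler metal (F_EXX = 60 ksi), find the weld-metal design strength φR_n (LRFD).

Effective throat (given) t_e = 0.625 in.
A_we = 0.625 × 5 = 3.125 in².
F_nw = 0.6 F_EXX = 36 ksi.
φR_n = 0.75 × 36 × 3.125 = 84.38 kip.

φR_n ≈ 84.4 kip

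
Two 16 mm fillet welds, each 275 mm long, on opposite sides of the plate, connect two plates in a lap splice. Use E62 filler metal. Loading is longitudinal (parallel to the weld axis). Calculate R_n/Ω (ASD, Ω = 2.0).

R_n/Ω ≈ 1160 kN

E62XX → F_EXX = 620 MPa.
Effective throat t_e = 0.707 × 16 = 11.31 mm.
Total length L = 550 mm; A_we = 11.31 × 550 = 6222 mm².
F_nw = 0.6 F_EXX = 0.6 × 620 = 372 MPa.
R_n = 372 × 6222 × 10⁻³ = 2314 kN; R_n/Ω = 2314/2.0 = 1157 kN.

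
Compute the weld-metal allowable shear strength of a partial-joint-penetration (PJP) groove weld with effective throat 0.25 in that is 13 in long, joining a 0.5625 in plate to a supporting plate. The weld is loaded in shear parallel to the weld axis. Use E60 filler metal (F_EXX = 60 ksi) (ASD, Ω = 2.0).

R_n/Ω ≈ 58.5 kip

Effective throat (given) t_e = 0.25 in.
A_we = 0.25 × 13 = 3.25 in².
F_nw = 0.6 F_EXX = 36 ksi.
R_n/Ω = (36 × 3.25) / 2.0 = 58.5 kip.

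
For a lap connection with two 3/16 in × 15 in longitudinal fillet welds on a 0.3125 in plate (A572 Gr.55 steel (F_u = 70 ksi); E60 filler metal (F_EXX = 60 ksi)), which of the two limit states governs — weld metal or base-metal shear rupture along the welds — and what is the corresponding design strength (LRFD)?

φR_n ≈ 107 kips (weld metal governs)

t_e = 0.707 × 0.1875 = 0.1326 in; L = 30 in.
Weld metal: φR_n = 0.75 × 0.6 × 60 × 0.1326 × 30 = 107.4 kips.
Base metal (shear rupture): φR_n = 0.75 × 0.6 × 70 × 0.3125 × 30 = 295.3 kips.
Governing: weld metal.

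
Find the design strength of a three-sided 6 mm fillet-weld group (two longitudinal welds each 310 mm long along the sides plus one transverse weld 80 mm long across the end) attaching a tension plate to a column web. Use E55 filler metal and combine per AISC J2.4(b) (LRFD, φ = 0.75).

φR_n ≈ 735 kN

E55XX → F_EXX = 550 MPa.
t_e = 0.707 × 6 = 4.242 mm.
R_nwl = 0.6 × 550 × 4.242 × 620 × 10⁻³ = 867.9 kN (longitudinal, 2 welds).
R_nwt = 0.6 × 550 × 4.242 × 80 × 10⁻³ = 112 kN (transverse, base value).
(i) R_nwl + R_nwt = 979.9 kN; (ii) 0.85 R_nwl + 1.5 R_nwt = 905.7 kN.
R_n = max = 979.9 kN [governs: (i)]; φR_n = 734.9 kN.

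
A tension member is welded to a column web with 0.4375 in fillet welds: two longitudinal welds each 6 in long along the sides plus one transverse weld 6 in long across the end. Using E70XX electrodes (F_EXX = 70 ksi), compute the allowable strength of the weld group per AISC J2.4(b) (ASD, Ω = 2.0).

R_n/Ω ≈ 125 kip

t_e = 0.707 × 0.4375 = 0.3093 in.
R_nwl = 0.6 × 70 × 0.3093 × 12 = 155.9 kip (longitudinal, 2 welds).
R_nwt = 0.6 × 70 × 0.3093 × 6 = 77.95 kip (transverse, base value).
(i) R_nwl + R_nwt = 233.8 kip; (ii) 0.85 R_nwl + 1.5 R_nwt = 249.4 kip.
R_n = max = 249.4 kip [governs: (ii)]; R_n/Ω = 124.7 kip.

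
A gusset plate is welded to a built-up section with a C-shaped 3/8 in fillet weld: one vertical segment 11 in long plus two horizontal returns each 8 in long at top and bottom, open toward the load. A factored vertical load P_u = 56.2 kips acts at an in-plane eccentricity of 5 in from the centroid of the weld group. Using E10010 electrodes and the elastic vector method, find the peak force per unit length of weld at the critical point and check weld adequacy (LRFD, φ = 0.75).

f_max ≈ 4.55 kip/in; adequate

E100XX → F_EXX = 100 ksi.
Total weld length L_w = 27 in. Treat welds as unit-width lines.
Centroid: x̄ = 2×8×4 / 27 = 2.37 in from the vertical weld.
Polar moment about centroid: J = I_x + I_y = [11³/12 + 2×8×5.5²] + [11×2.37² + 2(8³/12 + 8×1.63²)] = 784.5 in³.
Direct shear f_v = P/L_w = 56.2 / 27 = 2.081 kip/in (vertical).
Torsion M = P·e = 56.2 × 5 = 281 kip·in.
Critical point at (x, y) = (5.63, 5.5) from centroid. f_tx = M·y/J = 1.97 kip/in; f_ty = M·x/J = 2.016 kip/in.
Resultant f_max = √[f_tx² + (f_v + f_ty)²] = √[1.97² + (2.081 + 2.016)²] = 4.547 kip/in.
Capacity per unit length: φr_n = 0.75 × 0.6 × 100 × (0.707 × 0.375) = 11.93 kip/in.
4.547 ≤ 11.93 → adequate.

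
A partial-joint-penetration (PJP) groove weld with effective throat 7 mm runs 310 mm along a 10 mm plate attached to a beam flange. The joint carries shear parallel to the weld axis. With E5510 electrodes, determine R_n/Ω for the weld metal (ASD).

E55XX → F_EXX = 550 MPa.
Effective throat (given) t_e = 7 mm.
A_we = 7 × 310 = 2170 mm².
F_nw = 0.6 F_EXX = 330 MPa.
R_n/Ω = (330 × 2170) / 2.0 × 10⁻³ = 358.1 kN.

R_n/Ω ≈ 358 kN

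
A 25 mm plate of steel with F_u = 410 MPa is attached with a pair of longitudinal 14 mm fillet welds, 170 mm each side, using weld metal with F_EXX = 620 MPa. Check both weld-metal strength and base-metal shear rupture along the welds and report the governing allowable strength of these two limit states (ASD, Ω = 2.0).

t_e = 0.707 × 14 = 9.898 mm; L = 340 mm.
Weld metal: R_n/Ω = (1/2.0) × 0.6 × 620 × 9.898 × 340 × 10⁻³ = 625.9 kN.
Base metal (shear rupture): R_n/Ω = (1/2.0) × 0.6 × 410 × 25 × 340 × 10⁻³ = 1046 kN.
Governing: weld metal.

R_n/Ω ≈ 626 kN (weld metal governs)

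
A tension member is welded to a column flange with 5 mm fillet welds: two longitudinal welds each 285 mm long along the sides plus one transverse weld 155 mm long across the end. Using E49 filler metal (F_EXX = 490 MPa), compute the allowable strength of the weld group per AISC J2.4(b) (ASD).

t_e = 0.707 × 5 = 3.535 mm.
R_nwl = 0.6 × 490 × 3.535 × 570 × 10⁻³ = 592.4 kN (longitudinal, 2 welds).
R_nwt = 0.6 × 490 × 3.535 × 155 × 10⁻³ = 161.1 kN (transverse, base value).
(i) R_nwl + R_nwt = 753.5 kN; (ii) 0.85 R_nwl + 1.5 R_nwt = 745.2 kN.
R_n = max = 753.5 kN [governs: (i)]; R_n/Ω = 376.7 kN.

R_n/Ω ≈ 377 kN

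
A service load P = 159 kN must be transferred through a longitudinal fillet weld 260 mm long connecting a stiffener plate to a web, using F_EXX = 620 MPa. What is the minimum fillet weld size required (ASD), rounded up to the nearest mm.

w = 5 mm

Total weld length L = 260 mm.
Required throat t_e = P × Ω / (0.6 F_EXX × L) = 159 × 2.0 / (0.6 × 620 × 260 × 10⁻³) = 3.288 mm.
Required leg w = t_e / 0.707 = 4.65 mm → use 5 mm.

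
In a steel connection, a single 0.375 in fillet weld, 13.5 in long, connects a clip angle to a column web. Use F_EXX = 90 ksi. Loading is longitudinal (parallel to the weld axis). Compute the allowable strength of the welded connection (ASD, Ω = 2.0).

R_n/Ω ≈ 96.6 kip

Effective throat t_e = 0.707 × 0.375 = 0.2651 in.
Total length L = 13.5 in; A_we = 0.2651 × 13.5 = 3.579 in².
F_nw = 0.6 F_EXX = 0.6 × 90 = 54 ksi.
R_n = 54 × 3.579 = 193.3 kip; R_n/Ω = 193.3/2.0 = 96.64 kip.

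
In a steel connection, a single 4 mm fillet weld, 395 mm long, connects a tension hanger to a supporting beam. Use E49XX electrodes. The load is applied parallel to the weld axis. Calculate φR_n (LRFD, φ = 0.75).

E49XX → F_EXX = 490 MPa.
Effective throat t_e = 0.707 × 4 = 2.828 mm.
Total length L = 395 mm; A_we = 2.828 × 395 = 1117 mm².
F_nw = 0.6 F_EXX = 0.6 × 490 = 294 MPa.
φR_n = 0.75 × 294 × 1117 × 10⁻³ = 246.3 kN.

φR_n ≈ 246 kN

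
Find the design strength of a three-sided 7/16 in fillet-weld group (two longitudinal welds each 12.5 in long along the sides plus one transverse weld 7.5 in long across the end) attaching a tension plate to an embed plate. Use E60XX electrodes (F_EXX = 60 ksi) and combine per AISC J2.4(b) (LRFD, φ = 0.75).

t_e = 0.707 × 0.4375 = 0.3093 in.
R_nwl = 0.6 × 60 × 0.3093 × 25 = 278.4 kip (longitudinal, 2 welds).
R_nwt = 0.6 × 60 × 0.3093 × 7.5 = 83.51 kip (transverse, base value).
(i) R_nwl + R_nwt = 361.9 kip; (ii) 0.85 R_nwl + 1.5 R_nwt = 361.9 kip.
R_n = max = 361.9 kip [governs: (i)]; φR_n = 271.4 kip.

φR_n ≈ 271 kip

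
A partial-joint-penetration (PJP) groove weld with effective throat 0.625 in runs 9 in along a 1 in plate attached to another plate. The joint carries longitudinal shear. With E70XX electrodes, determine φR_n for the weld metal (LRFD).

φR_n ≈ 177 kips

E70XX → F_EXX = 70 ksi.
Effective throat (given) t_e = 0.625 in.
A_we = 0.625 × 9 = 5.625 in².
F_nw = 0.6 F_EXX = 42 ksi.
φR_n = 0.75 × 42 × 5.625 = 177.2 kips.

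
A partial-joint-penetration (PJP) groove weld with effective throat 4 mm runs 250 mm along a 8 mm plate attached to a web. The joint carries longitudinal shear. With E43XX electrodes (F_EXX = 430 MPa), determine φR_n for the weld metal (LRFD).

φR_n ≈ 194 kN

Effective throat (given) t_e = 4 mm.
A_we = 4 × 250 = 1000 mm².
F_nw = 0.6 F_EXX = 258 MPa.
φR_n = 0.75 × 258 × 1000 × 10⁻³ = 193.5 kN.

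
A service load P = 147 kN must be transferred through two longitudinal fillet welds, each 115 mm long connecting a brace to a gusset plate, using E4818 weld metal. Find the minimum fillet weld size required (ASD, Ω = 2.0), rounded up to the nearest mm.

w = 7 mm

E48XX → F_EXX = 480 MPa.
Total weld length L = 230 mm.
Required throat t_e = P × Ω / (0.6 F_EXX × L) = 147 × 2.0 / (0.6 × 480 × 230 × 10⁻³) = 4.438 mm.
Required leg w = t_e / 0.707 = 6.278 mm → use 7 mm.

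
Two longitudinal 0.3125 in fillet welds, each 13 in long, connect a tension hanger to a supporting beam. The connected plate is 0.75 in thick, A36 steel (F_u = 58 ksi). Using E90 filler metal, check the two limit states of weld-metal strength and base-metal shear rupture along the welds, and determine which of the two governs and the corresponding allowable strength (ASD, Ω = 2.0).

E90XX → F_EXX = 90 ksi.
t_e = 0.707 × 0.3125 = 0.2209 in; L = 26 in.
Weld metal: R_n/Ω = (1/2.0) × 0.6 × 90 × 0.2209 × 26 = 155.1 kips.
Base metal (shear rupture): R_n/Ω = (1/2.0) × 0.6 × 58 × 0.75 × 26 = 339.3 kips.
Governing: weld metal.

R_n/Ω ≈ 155 kips (weld metal governs)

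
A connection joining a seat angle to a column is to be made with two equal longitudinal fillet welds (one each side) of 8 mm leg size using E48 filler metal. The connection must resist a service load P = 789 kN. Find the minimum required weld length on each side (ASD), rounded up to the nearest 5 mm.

E48XX → F_EXX = 480 MPa.
Throat t_e = 0.707 × 8 = 5.656 mm.
r_n/Ω = (0.6 × 480 × 5.656) / 2.0 = 814.5 N/mm = 0.8145 kN/mm.
L_req = P / (r_n/Ω) = 789 / 0.8145 = 968.7 mm total.
Per side: 968.7 / 2 = 484.4 mm.
Round up → use L = 485 mm on each side.

L = 485 mm on each side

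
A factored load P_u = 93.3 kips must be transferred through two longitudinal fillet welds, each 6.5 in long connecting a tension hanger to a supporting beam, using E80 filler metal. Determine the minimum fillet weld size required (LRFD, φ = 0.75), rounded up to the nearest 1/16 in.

w = 5/16 in

E80XX → F_EXX = 80 ksi.
Total weld length L = 13 in.
Required throat t_e = P_u / (φ × 0.6 F_EXX × L) = 93.3 / (0.75 × 0.6 × 80 × 13) = 0.1994 in.
Required leg w = t_e / 0.707 = 0.282 in → use 5/16 in.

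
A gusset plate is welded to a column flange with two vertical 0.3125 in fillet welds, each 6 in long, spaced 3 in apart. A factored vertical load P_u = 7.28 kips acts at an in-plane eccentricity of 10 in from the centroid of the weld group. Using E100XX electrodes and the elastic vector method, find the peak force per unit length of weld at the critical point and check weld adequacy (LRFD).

f_max ≈ 4.18 kip/in; adequate

E100XX → F_EXX = 100 ksi.
Total weld length L_w = 12 in. Treat welds as unit-width lines.
Polar moment about centroid: J = 2[d³/12 + d(b/2)²] = 2[6³/12 + 6×1.5²] = 63 in³.
Direct shear f_v = P/L_w = 7.28 / 12 = 0.6067 kip/in (vertical).
Torsion M = P·e = 7.28 × 10 = 72.8 kip·in.
Critical point at (x, y) = (1.5, 3) from centroid. f_tx = M·y/J = 3.467 kip/in; f_ty = M·x/J = 1.733 kip/in.
Resultant f_max = √[f_tx² + (f_v + f_ty)²] = √[3.467² + (0.6067 + 1.733)²] = 4.183 kip/in.
Capacity per unit length: φr_n = 0.75 × 0.6 × 100 × (0.707 × 0.3125) = 9.942 kip/in.
4.183 ≤ 9.942 → adequate.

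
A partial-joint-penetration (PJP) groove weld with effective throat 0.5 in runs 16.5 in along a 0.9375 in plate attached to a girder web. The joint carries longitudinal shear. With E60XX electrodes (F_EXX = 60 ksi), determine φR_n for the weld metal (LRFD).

φR_n ≈ 223 kips

Effective throat (given) t_e = 0.5 in.
A_we = 0.5 × 16.5 = 8.25 in².
F_nw = 0.6 F_EXX = 36 ksi.
φR_n = 0.75 × 36 × 8.25 = 222.8 kips.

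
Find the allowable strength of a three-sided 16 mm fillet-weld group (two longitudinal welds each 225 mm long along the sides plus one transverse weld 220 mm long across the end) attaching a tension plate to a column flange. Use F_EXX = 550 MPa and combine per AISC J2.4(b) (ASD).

R_n/Ω ≈ 1330 kN

t_e = 0.707 × 16 = 11.31 mm.
R_nwl = 0.6 × 550 × 11.31 × 450 × 10⁻³ = 1680 kN (longitudinal, 2 welds).
R_nwt = 0.6 × 550 × 11.31 × 220 × 10⁻³ = 821.3 kN (transverse, base value).
(i) R_nwl + R_nwt = 2501 kN; (ii) 0.85 R_nwl + 1.5 R_nwt = 2660 kN.
R_n = max = 2660 kN [governs: (ii)]; R_n/Ω = 1330 kN.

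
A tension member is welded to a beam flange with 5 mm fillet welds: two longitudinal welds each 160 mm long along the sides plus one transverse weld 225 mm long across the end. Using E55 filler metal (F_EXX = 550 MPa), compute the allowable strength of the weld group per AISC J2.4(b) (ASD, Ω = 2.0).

R_n/Ω ≈ 356 kN

t_e = 0.707 × 5 = 3.535 mm.
R_nwl = 0.6 × 550 × 3.535 × 320 × 10⁻³ = 373.3 kN (longitudinal, 2 welds).
R_nwt = 0.6 × 550 × 3.535 × 225 × 10⁻³ = 262.5 kN (transverse, base value).
(i) R_nwl + R_nwt = 635.8 kN; (ii) 0.85 R_nwl + 1.5 R_nwt = 711 kN.
R_n = max = 711 kN [governs: (ii)]; R_n/Ω = 355.5 kN.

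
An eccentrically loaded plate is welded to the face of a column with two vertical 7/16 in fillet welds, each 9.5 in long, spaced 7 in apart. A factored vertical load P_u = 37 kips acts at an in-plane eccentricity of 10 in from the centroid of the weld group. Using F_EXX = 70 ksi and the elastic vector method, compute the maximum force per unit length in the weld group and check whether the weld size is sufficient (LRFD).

f_max ≈ 7.14 kip/in; adequate

Total weld length L_w = 19 in. Treat welds as unit-width lines.
Polar moment about centroid: J = 2[d³/12 + d(b/2)²] = 2[9.5³/12 + 9.5×3.5²] = 375.6 in³.
Direct shear f_v = P/L_w = 37 / 19 = 1.947 kip/in (vertical).
Torsion M = P·e = 37 × 10 = 370 kip·in.
Critical point at (x, y) = (3.5, 4.75) from centroid. f_tx = M·y/J = 4.679 kip/in; f_ty = M·x/J = 3.447 kip/in.
Resultant f_max = √[f_tx² + (f_v + f_ty)²] = √[4.679² + (1.947 + 3.447)²] = 7.141 kip/in.
Capacity per unit length: φr_n = 0.75 × 0.6 × 70 × (0.707 × 0.4375) = 9.743 kip/in.
7.141 ≤ 9.743 → adequate.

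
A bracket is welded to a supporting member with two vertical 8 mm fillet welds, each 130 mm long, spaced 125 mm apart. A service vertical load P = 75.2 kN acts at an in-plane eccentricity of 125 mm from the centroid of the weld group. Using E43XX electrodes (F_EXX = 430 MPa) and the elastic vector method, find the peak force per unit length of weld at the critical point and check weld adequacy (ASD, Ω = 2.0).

f_max ≈ 840 N/mm; NOT adequate

Total weld length L_w = 260 mm. Treat welds as unit-width lines.
Polar moment about centroid: J = 2[d³/12 + d(b/2)²] = 2[130³/12 + 130×62.5²] = 1382000 mm³.
Direct shear f_v = P/L_w = 75.2×10³ / 260 = 289.2 N/mm (vertical).
Torsion M = P·e = 75.2×10³ × 125 = 9400000 N·mm.
Critical point at (x, y) = (62.5, 65) from centroid. f_tx = M·y/J = 442.2 N/mm; f_ty = M·x/J = 425.2 N/mm.
Resultant f_max = √[f_tx² + (f_v + f_ty)²] = √[442.2² + (289.2 + 425.2)²] = 840.2 N/mm.
Capacity per unit length: r_n/Ω = (1/2.0) × 0.6 × 430 × (0.707 × 8) = 729.6 N/mm.
840.2 > 729.6 → NOT adequate.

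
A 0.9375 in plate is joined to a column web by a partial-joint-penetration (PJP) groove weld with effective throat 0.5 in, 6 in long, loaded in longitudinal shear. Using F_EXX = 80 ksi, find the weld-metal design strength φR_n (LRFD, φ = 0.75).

φR_n ≈ 108 kip

Effective throat (given) t_e = 0.5 in.
A_we = 0.5 × 6 = 3 in².
F_nw = 0.6 F_EXX = 48 ksi.
φR_n = 0.75 × 48 × 3 = 108 kip.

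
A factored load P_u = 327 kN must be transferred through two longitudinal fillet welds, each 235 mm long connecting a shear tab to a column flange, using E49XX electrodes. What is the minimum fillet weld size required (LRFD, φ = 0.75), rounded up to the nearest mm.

w = 5 mm

E49XX → F_EXX = 490 MPa.
Total weld length L = 470 mm.
Required throat t_e = P_u / (φ × 0.6 F_EXX × L) = 327 / (0.75 × 0.6 × 490 × 470 × 10⁻³) = 3.155 mm.
Required leg w = t_e / 0.707 = 4.463 mm → use 5 mm.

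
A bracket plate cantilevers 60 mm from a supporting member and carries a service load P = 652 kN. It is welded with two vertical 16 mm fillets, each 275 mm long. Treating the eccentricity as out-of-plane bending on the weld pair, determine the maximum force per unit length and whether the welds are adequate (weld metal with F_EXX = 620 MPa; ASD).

f_max ≈ 1950 N/mm; adequate

L_w = 2 × 275 = 550 mm; section modulus (unit throat) S = 2 × L²/6 = 25210 mm².
Direct shear f_v = P/L_w = 652×10³/550 = 1185 N/mm.
Moment M = P × e = 652×10³ × 60 = 39120000 N·mm; bending f_b = M/S = 1552 N/mm.
f_max = √(f_v² + f_b²) = √(1185² + 1552²) = 1953 N/mm.
r_n/Ω = (1/2.0) × 0.6 × 620 × (0.707 × 16) = 2104 N/mm → adequate.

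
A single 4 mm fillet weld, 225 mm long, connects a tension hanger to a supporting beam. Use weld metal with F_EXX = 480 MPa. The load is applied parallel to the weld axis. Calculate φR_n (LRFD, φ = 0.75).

φR_n ≈ 137 kN

Effective throat t_e = 0.707 × 4 = 2.828 mm.
Total length L = 225 mm; A_we = 2.828 × 225 = 636.3 mm².
F_nw = 0.6 F_EXX = 0.6 × 480 = 288 MPa.
φR_n = 0.75 × 288 × 636.3 × 10⁻³ = 137.4 kN.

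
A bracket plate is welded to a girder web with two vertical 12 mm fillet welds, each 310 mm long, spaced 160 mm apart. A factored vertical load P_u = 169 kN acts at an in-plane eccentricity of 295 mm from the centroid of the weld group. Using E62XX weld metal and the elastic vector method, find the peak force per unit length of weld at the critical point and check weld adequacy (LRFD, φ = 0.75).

E62XX → F_EXX = 620 MPa.
Total weld length L_w = 620 mm. Treat welds as unit-width lines.
Polar moment about centroid: J = 2[d³/12 + d(b/2)²] = 2[310³/12 + 310×80²] = 8933000 mm³.
Direct shear f_v = P/L_w = 169×10³ / 620 = 272.6 N/mm (vertical).
Torsion M = P·e = 169×10³ × 295 = 49855000 N·mm.
Critical point at (x, y) = (80, 155) from centroid. f_tx = M·y/J = 865 N/mm; f_ty = M·x/J = 446.5 N/mm.
Resultant f_max = √[f_tx² + (f_v + f_ty)²] = √[865² + (272.6 + 446.5)²] = 1125 N/mm.
Capacity per unit length: φr_n = 0.75 × 0.6 × 620 × (0.707 × 12) = 2367 N/mm.
1125 ≤ 2367 → adequate.

f_max ≈ 1120 N/mm; adequate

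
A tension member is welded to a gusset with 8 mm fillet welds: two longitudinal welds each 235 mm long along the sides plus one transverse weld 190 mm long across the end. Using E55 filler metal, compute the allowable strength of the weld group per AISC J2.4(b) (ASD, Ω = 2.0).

R_n/Ω ≈ 639 kN

E55XX → F_EXX = 550 MPa.
t_e = 0.707 × 8 = 5.656 mm.
R_nwl = 0.6 × 550 × 5.656 × 470 × 10⁻³ = 877.2 kN (longitudinal, 2 welds).
R_nwt = 0.6 × 550 × 5.656 × 190 × 10⁻³ = 354.6 kN (transverse, base value).
(i) R_nwl + R_nwt = 1232 kN; (ii) 0.85 R_nwl + 1.5 R_nwt = 1278 kN.
R_n = max = 1278 kN [governs: (ii)]; R_n/Ω = 638.8 kN.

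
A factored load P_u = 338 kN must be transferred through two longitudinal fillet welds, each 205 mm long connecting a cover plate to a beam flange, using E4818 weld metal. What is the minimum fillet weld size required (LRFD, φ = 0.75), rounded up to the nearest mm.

w = 6 mm

E48XX → F_EXX = 480 MPa.
Total weld length L = 410 mm.
Required throat t_e = P_u / (φ × 0.6 F_EXX × L) = 338 / (0.75 × 0.6 × 480 × 410 × 10⁻³) = 3.817 mm.
Required leg w = t_e / 0.707 = 5.398 mm → use 6 mm.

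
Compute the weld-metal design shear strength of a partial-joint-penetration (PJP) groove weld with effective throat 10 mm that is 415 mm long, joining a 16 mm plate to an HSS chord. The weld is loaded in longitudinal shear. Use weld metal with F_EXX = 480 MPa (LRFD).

Effective throat (given) t_e = 10 mm.
A_we = 10 × 415 = 4150 mm².
F_nw = 0.6 F_EXX = 288 MPa.
φR_n = 0.75 × 288 × 4150 × 10⁻³ = 896.4 kN.

φR_n ≈ 896 kN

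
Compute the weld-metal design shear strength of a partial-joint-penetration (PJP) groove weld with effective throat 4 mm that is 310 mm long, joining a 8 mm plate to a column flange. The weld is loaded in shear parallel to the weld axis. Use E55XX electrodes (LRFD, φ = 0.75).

φR_n ≈ 307 kN

E55XX → F_EXX = 550 MPa.
Effective throat (given) t_e = 4 mm.
A_we = 4 × 310 = 1240 mm².
F_nw = 0.6 F_EXX = 330 MPa.
φR_n = 0.75 × 330 × 1240 × 10⁻³ = 306.9 kN.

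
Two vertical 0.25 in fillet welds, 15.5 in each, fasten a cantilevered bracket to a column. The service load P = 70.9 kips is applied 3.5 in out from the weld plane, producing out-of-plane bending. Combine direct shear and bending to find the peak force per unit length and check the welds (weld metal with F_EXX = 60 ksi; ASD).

f_max ≈ 3.85 kip/in; NOT adequate

L_w = 2 × 15.5 = 31 in; section modulus (unit throat) S = 2 × L²/6 = 80.08 in².
Direct shear f_v = P/L_w = 70.9/31 = 2.287 kip/in.
Moment M = P × e = 70.9 × 3.5 = 248.15 kip·in; bending f_b = M/S = 3.099 kip/in.
f_max = √(f_v² + f_b²) = √(2.287² + 3.099²) = 3.851 kip/in.
r_n/Ω = (1/2.0) × 0.6 × 60 × (0.707 × 0.25) = 3.181 kip/in → NOT adequate.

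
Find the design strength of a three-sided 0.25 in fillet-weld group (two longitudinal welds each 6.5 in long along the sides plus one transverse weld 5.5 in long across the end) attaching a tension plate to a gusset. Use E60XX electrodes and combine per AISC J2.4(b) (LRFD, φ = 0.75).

φR_n ≈ 92.1 kips

E60XX → F_EXX = 60 ksi.
t_e = 0.707 × 0.25 = 0.1767 in.
R_nwl = 0.6 × 60 × 0.1767 × 13 = 82.72 kips (longitudinal, 2 welds).
R_nwt = 0.6 × 60 × 0.1767 × 5.5 = 35 kips (transverse, base value).
(i) R_nwl + R_nwt = 117.7 kips; (ii) 0.85 R_nwl + 1.5 R_nwt = 122.8 kips.
R_n = max = 122.8 kips [governs: (ii)]; φR_n = 92.1 kips.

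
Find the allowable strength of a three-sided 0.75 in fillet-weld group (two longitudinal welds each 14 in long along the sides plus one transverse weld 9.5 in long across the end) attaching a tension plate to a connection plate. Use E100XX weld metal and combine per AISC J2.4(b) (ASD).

E100XX → F_EXX = 100 ksi.
t_e = 0.707 × 0.75 = 0.5302 in.
R_nwl = 0.6 × 100 × 0.5302 × 28 = 890.8 kip (longitudinal, 2 welds).
R_nwt = 0.6 × 100 × 0.5302 × 9.5 = 302.2 kip (transverse, base value).
(i) R_nwl + R_nwt = 1193 kip; (ii) 0.85 R_nwl + 1.5 R_nwt = 1211 kip.
R_n = max = 1211 kip [governs: (ii)]; R_n/Ω = 605.3 kip.

R_n/Ω ≈ 605 kip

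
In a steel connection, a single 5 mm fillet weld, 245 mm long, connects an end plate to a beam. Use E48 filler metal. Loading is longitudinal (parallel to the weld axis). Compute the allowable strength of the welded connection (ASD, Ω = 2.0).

E48XX → F_EXX = 480 MPa.
Effective throat t_e = 0.707 × 5 = 3.535 mm.
Total length L = 245 mm; A_we = 3.535 × 245 = 866.1 mm².
F_nw = 0.6 F_EXX = 0.6 × 480 = 288 MPa.
R_n = 288 × 866.1 × 10⁻³ = 249.4 kN; R_n/Ω = 249.4/2.0 = 124.7 kN.

R_n/Ω ≈ 125 kN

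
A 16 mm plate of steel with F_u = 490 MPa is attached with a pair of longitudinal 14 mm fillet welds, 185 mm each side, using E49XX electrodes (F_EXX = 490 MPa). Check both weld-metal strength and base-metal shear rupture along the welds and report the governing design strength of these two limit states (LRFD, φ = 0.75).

t_e = 0.707 × 14 = 9.898 mm; L = 370 mm.
Weld metal: φR_n = 0.75 × 0.6 × 490 × 9.898 × 370 × 10⁻³ = 807.5 kN.
Base metal (shear rupture): φR_n = 0.75 × 0.6 × 490 × 16 × 370 × 10⁻³ = 1305 kN.
Governing: weld metal.

φR_n ≈ 808 kN (weld metal governs)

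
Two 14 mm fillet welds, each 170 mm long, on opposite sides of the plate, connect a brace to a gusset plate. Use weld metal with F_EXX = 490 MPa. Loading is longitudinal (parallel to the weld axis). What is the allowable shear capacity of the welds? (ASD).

R_n/Ω ≈ 495 kN

Effective throat t_e = 0.707 × 14 = 9.898 mm.
Total length L = 340 mm; A_we = 9.898 × 340 = 3365 mm².
F_nw = 0.6 F_EXX = 0.6 × 490 = 294 MPa.
R_n = 294 × 3365 × 10⁻³ = 989.4 kN; R_n/Ω = 989.4/2.0 = 494.7 kN.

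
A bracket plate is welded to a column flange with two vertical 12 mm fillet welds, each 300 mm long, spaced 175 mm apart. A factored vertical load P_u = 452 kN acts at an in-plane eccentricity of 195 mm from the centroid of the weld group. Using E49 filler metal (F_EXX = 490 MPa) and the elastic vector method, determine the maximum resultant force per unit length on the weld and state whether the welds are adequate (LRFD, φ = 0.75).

f_max ≈ 2160 N/mm; NOT adequate

Total weld length L_w = 600 mm. Treat welds as unit-width lines.
Polar moment about centroid: J = 2[d³/12 + d(b/2)²] = 2[300³/12 + 300×87.5²] = 9094000 mm³.
Direct shear f_v = P/L_w = 452×10³ / 600 = 753.3 N/mm (vertical).
Torsion M = P·e = 452×10³ × 195 = 88140000 N·mm.
Critical point at (x, y) = (87.5, 150) from centroid. f_tx = M·y/J = 1454 N/mm; f_ty = M·x/J = 848.1 N/mm.
Resultant f_max = √[f_tx² + (f_v + f_ty)²] = √[1454² + (753.3 + 848.1)²] = 2163 N/mm.
Capacity per unit length: φr_n = 0.75 × 0.6 × 490 × (0.707 × 12) = 1871 N/mm.
2163 > 1871 → NOT adequate.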